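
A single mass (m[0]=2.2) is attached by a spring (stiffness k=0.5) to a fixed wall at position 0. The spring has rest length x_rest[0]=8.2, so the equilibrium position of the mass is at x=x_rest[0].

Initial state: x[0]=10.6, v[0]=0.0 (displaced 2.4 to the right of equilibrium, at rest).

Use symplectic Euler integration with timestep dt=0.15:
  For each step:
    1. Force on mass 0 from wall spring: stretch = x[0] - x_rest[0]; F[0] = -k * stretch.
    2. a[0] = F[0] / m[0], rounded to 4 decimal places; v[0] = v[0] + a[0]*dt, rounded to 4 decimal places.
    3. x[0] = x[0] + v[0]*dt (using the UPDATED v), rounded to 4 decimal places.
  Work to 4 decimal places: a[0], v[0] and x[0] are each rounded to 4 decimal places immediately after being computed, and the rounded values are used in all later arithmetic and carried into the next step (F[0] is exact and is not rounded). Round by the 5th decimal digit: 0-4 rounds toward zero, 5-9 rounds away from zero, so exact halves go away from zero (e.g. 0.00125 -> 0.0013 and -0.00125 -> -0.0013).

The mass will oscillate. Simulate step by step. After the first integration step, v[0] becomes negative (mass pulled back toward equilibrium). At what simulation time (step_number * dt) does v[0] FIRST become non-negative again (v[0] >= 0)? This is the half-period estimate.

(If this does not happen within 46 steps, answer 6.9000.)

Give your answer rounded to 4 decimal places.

Step 0: x=[10.6000] v=[0.0000]
Step 1: x=[10.5877] v=[-0.0818]
Step 2: x=[10.5632] v=[-0.1632]
Step 3: x=[10.5266] v=[-0.2438]
Step 4: x=[10.4781] v=[-0.3231]
Step 5: x=[10.4180] v=[-0.4008]
Step 6: x=[10.3465] v=[-0.4764]
Step 7: x=[10.2641] v=[-0.5496]
Step 8: x=[10.1711] v=[-0.6200]
Step 9: x=[10.0680] v=[-0.6872]
Step 10: x=[9.9554] v=[-0.7509]
Step 11: x=[9.8338] v=[-0.8108]
Step 12: x=[9.7038] v=[-0.8665]
Step 13: x=[9.5661] v=[-0.9178]
Step 14: x=[9.4214] v=[-0.9644]
Step 15: x=[9.2705] v=[-1.0060]
Step 16: x=[9.1141] v=[-1.0425]
Step 17: x=[8.9530] v=[-1.0737]
Step 18: x=[8.7881] v=[-1.0994]
Step 19: x=[8.6202] v=[-1.1195]
Step 20: x=[8.4501] v=[-1.1338]
Step 21: x=[8.2788] v=[-1.1423]
Step 22: x=[8.1071] v=[-1.1450]
Step 23: x=[7.9358] v=[-1.1418]
Step 24: x=[7.7659] v=[-1.1328]
Step 25: x=[7.5982] v=[-1.1180]
Step 26: x=[7.4336] v=[-1.0975]
Step 27: x=[7.2729] v=[-1.0714]
Step 28: x=[7.1169] v=[-1.0398]
Step 29: x=[6.9665] v=[-1.0029]
Step 30: x=[6.8224] v=[-0.9609]
Step 31: x=[6.6853] v=[-0.9139]
Step 32: x=[6.5560] v=[-0.8623]
Step 33: x=[6.4351] v=[-0.8063]
Step 34: x=[6.3232] v=[-0.7461]
Step 35: x=[6.2209] v=[-0.6821]
Step 36: x=[6.1287] v=[-0.6146]
Step 37: x=[6.0471] v=[-0.5440]
Step 38: x=[5.9765] v=[-0.4706]
Step 39: x=[5.9173] v=[-0.3948]
Step 40: x=[5.8698] v=[-0.3170]
Step 41: x=[5.8342] v=[-0.2376]
Step 42: x=[5.8107] v=[-0.1569]
Step 43: x=[5.7994] v=[-0.0755]
Step 44: x=[5.8003] v=[0.0063]
First v>=0 after going negative at step 44, time=6.6000

Answer: 6.6000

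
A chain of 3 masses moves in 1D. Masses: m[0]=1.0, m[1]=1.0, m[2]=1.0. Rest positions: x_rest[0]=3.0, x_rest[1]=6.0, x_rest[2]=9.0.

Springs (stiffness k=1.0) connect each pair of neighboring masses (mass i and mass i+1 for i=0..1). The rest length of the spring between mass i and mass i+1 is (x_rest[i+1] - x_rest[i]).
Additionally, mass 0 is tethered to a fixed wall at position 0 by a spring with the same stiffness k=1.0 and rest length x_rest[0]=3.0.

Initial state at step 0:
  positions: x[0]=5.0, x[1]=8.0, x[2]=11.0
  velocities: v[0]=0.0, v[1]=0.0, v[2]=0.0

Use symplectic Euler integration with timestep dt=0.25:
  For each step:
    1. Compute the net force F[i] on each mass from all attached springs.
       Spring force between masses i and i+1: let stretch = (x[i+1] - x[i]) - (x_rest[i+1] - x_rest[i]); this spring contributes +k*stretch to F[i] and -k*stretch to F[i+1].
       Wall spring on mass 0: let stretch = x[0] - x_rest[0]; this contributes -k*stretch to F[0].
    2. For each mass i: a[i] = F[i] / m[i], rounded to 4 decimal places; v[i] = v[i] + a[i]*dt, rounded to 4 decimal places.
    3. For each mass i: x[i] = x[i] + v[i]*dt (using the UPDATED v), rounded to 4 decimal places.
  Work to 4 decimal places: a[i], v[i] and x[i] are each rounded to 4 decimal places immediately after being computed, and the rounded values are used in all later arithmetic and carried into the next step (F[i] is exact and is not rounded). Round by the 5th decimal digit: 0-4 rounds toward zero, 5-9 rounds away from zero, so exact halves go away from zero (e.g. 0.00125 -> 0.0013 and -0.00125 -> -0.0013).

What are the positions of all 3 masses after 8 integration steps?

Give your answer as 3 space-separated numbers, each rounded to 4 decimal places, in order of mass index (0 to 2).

Step 0: x=[5.0000 8.0000 11.0000] v=[0.0000 0.0000 0.0000]
Step 1: x=[4.8750 8.0000 11.0000] v=[-0.5000 0.0000 0.0000]
Step 2: x=[4.6406 7.9922 11.0000] v=[-0.9375 -0.0313 0.0000]
Step 3: x=[4.3257 7.9629 10.9995] v=[-1.2598 -0.1173 -0.0020]
Step 4: x=[3.9677 7.8960 10.9967] v=[-1.4319 -0.2675 -0.0112]
Step 5: x=[3.6073 7.7774 10.9876] v=[-1.4418 -0.4744 -0.0364]
Step 6: x=[3.2820 7.5988 10.9654] v=[-1.3011 -0.7144 -0.0890]
Step 7: x=[3.0214 7.3608 10.9202] v=[-1.0424 -0.9520 -0.1807]
Step 8: x=[2.8432 7.0741 10.8401] v=[-0.7129 -1.1470 -0.3206]

Answer: 2.8432 7.0741 10.8401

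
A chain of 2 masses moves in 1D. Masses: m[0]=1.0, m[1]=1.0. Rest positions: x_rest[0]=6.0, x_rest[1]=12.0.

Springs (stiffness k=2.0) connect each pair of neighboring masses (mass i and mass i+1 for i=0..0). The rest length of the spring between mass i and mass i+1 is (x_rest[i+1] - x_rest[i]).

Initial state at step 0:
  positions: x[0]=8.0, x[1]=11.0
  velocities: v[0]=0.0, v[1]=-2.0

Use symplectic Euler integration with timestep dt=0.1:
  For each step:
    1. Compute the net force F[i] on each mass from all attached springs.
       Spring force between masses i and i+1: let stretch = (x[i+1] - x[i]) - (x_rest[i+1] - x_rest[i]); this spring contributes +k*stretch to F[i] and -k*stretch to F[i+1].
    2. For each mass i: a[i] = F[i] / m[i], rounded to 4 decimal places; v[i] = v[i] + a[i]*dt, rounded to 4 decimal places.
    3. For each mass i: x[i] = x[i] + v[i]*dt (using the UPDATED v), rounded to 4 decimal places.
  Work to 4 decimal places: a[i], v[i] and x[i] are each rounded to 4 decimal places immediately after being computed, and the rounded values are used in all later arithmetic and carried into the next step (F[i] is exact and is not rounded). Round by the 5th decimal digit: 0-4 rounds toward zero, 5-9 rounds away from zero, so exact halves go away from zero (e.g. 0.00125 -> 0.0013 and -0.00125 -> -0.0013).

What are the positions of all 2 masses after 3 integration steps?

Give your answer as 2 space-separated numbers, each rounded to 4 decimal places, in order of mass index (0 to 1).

Step 0: x=[8.0000 11.0000] v=[0.0000 -2.0000]
Step 1: x=[7.9400 10.8600] v=[-0.6000 -1.4000]
Step 2: x=[7.8184 10.7816] v=[-1.2160 -0.7840]
Step 3: x=[7.6361 10.7639] v=[-1.8234 -0.1766]

Answer: 7.6361 10.7639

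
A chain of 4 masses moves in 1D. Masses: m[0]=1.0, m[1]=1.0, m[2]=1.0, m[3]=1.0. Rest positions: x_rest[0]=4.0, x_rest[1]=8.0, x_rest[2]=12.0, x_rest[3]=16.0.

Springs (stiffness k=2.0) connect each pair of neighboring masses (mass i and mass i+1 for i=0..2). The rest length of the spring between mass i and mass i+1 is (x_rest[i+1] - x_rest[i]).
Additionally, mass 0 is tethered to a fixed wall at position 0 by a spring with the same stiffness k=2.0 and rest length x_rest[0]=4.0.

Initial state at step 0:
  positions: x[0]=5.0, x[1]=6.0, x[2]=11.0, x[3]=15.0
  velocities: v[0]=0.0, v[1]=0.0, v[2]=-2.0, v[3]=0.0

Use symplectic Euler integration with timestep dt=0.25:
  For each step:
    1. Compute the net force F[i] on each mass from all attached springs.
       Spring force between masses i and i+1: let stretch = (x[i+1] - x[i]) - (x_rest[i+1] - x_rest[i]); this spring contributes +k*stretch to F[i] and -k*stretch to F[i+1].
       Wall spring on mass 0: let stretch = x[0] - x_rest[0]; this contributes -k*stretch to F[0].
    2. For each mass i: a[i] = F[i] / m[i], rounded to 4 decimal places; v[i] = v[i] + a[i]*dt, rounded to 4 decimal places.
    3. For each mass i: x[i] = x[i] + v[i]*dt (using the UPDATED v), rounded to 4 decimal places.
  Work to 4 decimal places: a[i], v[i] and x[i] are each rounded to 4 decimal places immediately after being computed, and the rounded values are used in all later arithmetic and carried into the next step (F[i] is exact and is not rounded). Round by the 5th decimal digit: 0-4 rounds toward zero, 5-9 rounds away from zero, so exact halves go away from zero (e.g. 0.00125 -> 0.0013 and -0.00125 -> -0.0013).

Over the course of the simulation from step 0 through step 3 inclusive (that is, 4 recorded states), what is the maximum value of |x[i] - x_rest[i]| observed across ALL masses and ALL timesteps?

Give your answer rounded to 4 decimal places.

Step 0: x=[5.0000 6.0000 11.0000 15.0000] v=[0.0000 0.0000 -2.0000 0.0000]
Step 1: x=[4.5000 6.5000 10.3750 15.0000] v=[-2.0000 2.0000 -2.5000 0.0000]
Step 2: x=[3.6875 7.2344 9.8438 14.9219] v=[-3.2500 2.9375 -2.1250 -0.3125]
Step 3: x=[2.8574 7.8516 9.6211 14.7090] v=[-3.3203 2.4688 -0.8907 -0.8516]
Max displacement = 2.3789

Answer: 2.3789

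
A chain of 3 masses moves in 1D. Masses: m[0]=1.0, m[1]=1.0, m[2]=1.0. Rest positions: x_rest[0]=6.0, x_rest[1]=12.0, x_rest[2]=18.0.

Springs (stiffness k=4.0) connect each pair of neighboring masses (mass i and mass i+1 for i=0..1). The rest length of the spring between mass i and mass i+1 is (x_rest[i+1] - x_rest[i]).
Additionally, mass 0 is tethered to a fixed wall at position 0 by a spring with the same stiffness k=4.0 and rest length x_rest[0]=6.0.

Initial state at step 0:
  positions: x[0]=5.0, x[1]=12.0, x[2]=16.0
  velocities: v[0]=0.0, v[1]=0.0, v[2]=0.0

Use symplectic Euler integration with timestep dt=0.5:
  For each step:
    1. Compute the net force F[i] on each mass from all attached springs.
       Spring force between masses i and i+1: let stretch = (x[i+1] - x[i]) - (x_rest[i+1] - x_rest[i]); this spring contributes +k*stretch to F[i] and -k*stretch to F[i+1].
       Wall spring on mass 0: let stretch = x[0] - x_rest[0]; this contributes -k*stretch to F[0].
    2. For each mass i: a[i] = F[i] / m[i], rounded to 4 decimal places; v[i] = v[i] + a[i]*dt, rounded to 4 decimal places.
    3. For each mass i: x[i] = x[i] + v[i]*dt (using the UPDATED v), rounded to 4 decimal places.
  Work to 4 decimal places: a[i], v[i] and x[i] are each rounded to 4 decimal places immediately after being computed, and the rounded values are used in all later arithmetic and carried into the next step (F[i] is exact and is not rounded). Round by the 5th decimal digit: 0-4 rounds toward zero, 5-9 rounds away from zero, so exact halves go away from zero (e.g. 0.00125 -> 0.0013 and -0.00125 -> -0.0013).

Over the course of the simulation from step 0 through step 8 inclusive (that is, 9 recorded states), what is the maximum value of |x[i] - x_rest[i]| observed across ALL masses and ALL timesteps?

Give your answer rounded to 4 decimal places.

Step 0: x=[5.0000 12.0000 16.0000] v=[0.0000 0.0000 0.0000]
Step 1: x=[7.0000 9.0000 18.0000] v=[4.0000 -6.0000 4.0000]
Step 2: x=[4.0000 13.0000 17.0000] v=[-6.0000 8.0000 -2.0000]
Step 3: x=[6.0000 12.0000 18.0000] v=[4.0000 -2.0000 2.0000]
Step 4: x=[8.0000 11.0000 19.0000] v=[4.0000 -2.0000 2.0000]
Step 5: x=[5.0000 15.0000 18.0000] v=[-6.0000 8.0000 -2.0000]
Step 6: x=[7.0000 12.0000 20.0000] v=[4.0000 -6.0000 4.0000]
Step 7: x=[7.0000 12.0000 20.0000] v=[0.0000 0.0000 0.0000]
Step 8: x=[5.0000 15.0000 18.0000] v=[-4.0000 6.0000 -4.0000]
Max displacement = 3.0000

Answer: 3.0000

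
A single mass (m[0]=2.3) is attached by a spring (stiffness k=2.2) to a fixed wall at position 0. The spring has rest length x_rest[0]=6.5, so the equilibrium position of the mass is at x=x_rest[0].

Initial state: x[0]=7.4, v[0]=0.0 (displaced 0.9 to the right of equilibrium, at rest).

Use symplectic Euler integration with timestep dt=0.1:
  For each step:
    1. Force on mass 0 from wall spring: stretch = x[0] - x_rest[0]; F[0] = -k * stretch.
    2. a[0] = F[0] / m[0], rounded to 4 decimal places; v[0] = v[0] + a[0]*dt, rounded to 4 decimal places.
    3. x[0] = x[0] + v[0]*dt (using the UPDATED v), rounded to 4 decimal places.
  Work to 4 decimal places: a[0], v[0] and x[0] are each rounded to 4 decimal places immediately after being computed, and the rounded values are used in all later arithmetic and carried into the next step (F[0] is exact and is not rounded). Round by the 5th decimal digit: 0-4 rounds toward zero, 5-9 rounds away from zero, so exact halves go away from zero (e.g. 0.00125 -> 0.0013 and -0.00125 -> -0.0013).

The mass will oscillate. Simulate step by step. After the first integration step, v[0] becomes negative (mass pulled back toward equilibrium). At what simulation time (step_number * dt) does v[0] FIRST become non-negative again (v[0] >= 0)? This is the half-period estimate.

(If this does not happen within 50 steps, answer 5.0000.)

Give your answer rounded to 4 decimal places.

Answer: 3.3000

Derivation:
Step 0: x=[7.4000] v=[0.0000]
Step 1: x=[7.3914] v=[-0.0861]
Step 2: x=[7.3743] v=[-0.1714]
Step 3: x=[7.3488] v=[-0.2550]
Step 4: x=[7.3152] v=[-0.3362]
Step 5: x=[7.2738] v=[-0.4142]
Step 6: x=[7.2250] v=[-0.4882]
Step 7: x=[7.1692] v=[-0.5576]
Step 8: x=[7.1070] v=[-0.6216]
Step 9: x=[7.0390] v=[-0.6797]
Step 10: x=[6.9659] v=[-0.7313]
Step 11: x=[6.8883] v=[-0.7759]
Step 12: x=[6.8070] v=[-0.8130]
Step 13: x=[6.7228] v=[-0.8424]
Step 14: x=[6.6364] v=[-0.8637]
Step 15: x=[6.5487] v=[-0.8768]
Step 16: x=[6.4606] v=[-0.8815]
Step 17: x=[6.3728] v=[-0.8777]
Step 18: x=[6.2863] v=[-0.8655]
Step 19: x=[6.2018] v=[-0.8451]
Step 20: x=[6.1201] v=[-0.8166]
Step 21: x=[6.0421] v=[-0.7803]
Step 22: x=[5.9685] v=[-0.7365]
Step 23: x=[5.8999] v=[-0.6857]
Step 24: x=[5.8371] v=[-0.6283]
Step 25: x=[5.7806] v=[-0.5649]
Step 26: x=[5.7310] v=[-0.4961]
Step 27: x=[5.6888] v=[-0.4225]
Step 28: x=[5.6543] v=[-0.3449]
Step 29: x=[5.6279] v=[-0.2640]
Step 30: x=[5.6098] v=[-0.1806]
Step 31: x=[5.6003] v=[-0.0955]
Step 32: x=[5.5994] v=[-0.0094]
Step 33: x=[5.6071] v=[0.0767]
First v>=0 after going negative at step 33, time=3.3000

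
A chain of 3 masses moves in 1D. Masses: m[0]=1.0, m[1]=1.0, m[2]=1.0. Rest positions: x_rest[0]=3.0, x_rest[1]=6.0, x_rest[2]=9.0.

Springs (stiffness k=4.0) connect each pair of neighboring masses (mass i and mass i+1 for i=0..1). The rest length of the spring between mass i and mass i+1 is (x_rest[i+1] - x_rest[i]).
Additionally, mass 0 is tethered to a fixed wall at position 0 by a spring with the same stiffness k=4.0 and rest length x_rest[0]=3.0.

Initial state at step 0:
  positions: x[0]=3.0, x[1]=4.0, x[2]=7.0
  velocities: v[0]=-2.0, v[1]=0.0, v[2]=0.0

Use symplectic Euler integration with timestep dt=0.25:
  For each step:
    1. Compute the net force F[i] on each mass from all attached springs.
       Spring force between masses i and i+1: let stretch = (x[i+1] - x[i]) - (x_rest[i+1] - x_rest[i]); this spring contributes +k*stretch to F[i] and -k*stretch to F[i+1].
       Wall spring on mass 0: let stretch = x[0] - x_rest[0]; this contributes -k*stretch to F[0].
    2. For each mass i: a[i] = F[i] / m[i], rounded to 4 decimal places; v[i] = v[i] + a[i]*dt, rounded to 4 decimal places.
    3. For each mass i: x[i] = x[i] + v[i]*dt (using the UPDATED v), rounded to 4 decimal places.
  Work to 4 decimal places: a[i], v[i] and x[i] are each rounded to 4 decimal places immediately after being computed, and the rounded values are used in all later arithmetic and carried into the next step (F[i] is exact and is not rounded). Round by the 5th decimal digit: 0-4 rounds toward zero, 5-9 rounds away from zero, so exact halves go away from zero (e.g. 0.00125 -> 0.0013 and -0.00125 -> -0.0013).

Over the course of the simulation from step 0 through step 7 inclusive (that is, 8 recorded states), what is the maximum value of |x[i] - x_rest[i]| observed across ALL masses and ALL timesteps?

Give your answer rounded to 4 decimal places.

Answer: 2.0625

Derivation:
Step 0: x=[3.0000 4.0000 7.0000] v=[-2.0000 0.0000 0.0000]
Step 1: x=[2.0000 4.5000 7.0000] v=[-4.0000 2.0000 0.0000]
Step 2: x=[1.1250 5.0000 7.1250] v=[-3.5000 2.0000 0.5000]
Step 3: x=[0.9375 5.0625 7.4688] v=[-0.7500 0.2500 1.3750]
Step 4: x=[1.5469 4.6953 7.9610] v=[2.4375 -1.4687 1.9687]
Step 5: x=[2.5567 4.3575 8.3868] v=[4.0390 -1.3514 1.7030]
Step 6: x=[3.3775 4.5768 8.5552] v=[3.2831 0.8771 0.6737]
Step 7: x=[3.6537 5.4909 8.4790] v=[1.1049 3.6562 -0.3047]
Max displacement = 2.0625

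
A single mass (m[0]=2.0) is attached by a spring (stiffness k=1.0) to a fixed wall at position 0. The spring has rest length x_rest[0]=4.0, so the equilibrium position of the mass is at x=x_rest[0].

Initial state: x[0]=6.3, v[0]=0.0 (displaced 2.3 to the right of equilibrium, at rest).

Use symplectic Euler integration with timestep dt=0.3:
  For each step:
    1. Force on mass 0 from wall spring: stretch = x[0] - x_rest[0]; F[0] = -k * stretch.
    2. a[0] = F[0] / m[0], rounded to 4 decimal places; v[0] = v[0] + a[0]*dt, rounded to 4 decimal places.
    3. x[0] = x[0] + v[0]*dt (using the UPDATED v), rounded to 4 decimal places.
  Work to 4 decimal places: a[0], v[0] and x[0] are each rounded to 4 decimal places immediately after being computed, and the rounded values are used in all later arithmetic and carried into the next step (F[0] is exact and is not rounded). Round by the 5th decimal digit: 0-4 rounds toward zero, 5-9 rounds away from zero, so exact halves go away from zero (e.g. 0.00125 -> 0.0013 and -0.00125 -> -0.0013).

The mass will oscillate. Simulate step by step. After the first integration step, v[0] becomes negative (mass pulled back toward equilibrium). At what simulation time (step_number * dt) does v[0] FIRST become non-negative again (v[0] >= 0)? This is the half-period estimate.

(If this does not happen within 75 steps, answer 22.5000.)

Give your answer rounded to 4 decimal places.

Step 0: x=[6.3000] v=[0.0000]
Step 1: x=[6.1965] v=[-0.3450]
Step 2: x=[5.9942] v=[-0.6745]
Step 3: x=[5.7021] v=[-0.9736]
Step 4: x=[5.3334] v=[-1.2289]
Step 5: x=[4.9047] v=[-1.4289]
Step 6: x=[4.4353] v=[-1.5646]
Step 7: x=[3.9463] v=[-1.6299]
Step 8: x=[3.4598] v=[-1.6218]
Step 9: x=[2.9976] v=[-1.5408]
Step 10: x=[2.5805] v=[-1.3904]
Step 11: x=[2.2273] v=[-1.1775]
Step 12: x=[1.9538] v=[-0.9116]
Step 13: x=[1.7724] v=[-0.6047]
Step 14: x=[1.6912] v=[-0.2706]
Step 15: x=[1.7139] v=[0.0757]
First v>=0 after going negative at step 15, time=4.5000

Answer: 4.5000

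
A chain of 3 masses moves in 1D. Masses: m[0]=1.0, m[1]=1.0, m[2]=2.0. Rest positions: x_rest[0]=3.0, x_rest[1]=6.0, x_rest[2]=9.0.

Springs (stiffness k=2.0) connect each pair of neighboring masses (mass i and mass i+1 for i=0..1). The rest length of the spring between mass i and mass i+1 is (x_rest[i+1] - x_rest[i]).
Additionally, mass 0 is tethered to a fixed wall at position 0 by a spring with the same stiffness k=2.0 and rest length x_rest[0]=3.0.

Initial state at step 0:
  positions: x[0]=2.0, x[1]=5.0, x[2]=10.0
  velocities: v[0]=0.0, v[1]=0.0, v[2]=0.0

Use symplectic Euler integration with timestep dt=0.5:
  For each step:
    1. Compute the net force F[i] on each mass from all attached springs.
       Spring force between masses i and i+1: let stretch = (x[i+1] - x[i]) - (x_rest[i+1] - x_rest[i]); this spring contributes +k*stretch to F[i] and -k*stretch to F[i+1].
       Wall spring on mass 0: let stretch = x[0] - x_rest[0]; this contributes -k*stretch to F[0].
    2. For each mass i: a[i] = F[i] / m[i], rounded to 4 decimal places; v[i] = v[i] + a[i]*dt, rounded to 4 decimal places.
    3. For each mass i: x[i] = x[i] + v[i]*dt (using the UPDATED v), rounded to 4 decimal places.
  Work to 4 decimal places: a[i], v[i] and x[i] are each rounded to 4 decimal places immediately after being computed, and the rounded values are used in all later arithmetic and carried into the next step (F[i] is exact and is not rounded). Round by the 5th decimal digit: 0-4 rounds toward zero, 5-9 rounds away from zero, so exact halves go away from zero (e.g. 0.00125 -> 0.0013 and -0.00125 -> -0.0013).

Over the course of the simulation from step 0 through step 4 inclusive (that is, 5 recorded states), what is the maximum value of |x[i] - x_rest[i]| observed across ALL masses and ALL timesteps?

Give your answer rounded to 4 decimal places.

Answer: 1.5938

Derivation:
Step 0: x=[2.0000 5.0000 10.0000] v=[0.0000 0.0000 0.0000]
Step 1: x=[2.5000 6.0000 9.5000] v=[1.0000 2.0000 -1.0000]
Step 2: x=[3.5000 7.0000 8.8750] v=[2.0000 2.0000 -1.2500]
Step 3: x=[4.5000 7.1875 8.5313] v=[2.0000 0.3750 -0.6875]
Step 4: x=[4.5938 6.7032 8.6016] v=[0.1875 -0.9687 0.1406]
Max displacement = 1.5938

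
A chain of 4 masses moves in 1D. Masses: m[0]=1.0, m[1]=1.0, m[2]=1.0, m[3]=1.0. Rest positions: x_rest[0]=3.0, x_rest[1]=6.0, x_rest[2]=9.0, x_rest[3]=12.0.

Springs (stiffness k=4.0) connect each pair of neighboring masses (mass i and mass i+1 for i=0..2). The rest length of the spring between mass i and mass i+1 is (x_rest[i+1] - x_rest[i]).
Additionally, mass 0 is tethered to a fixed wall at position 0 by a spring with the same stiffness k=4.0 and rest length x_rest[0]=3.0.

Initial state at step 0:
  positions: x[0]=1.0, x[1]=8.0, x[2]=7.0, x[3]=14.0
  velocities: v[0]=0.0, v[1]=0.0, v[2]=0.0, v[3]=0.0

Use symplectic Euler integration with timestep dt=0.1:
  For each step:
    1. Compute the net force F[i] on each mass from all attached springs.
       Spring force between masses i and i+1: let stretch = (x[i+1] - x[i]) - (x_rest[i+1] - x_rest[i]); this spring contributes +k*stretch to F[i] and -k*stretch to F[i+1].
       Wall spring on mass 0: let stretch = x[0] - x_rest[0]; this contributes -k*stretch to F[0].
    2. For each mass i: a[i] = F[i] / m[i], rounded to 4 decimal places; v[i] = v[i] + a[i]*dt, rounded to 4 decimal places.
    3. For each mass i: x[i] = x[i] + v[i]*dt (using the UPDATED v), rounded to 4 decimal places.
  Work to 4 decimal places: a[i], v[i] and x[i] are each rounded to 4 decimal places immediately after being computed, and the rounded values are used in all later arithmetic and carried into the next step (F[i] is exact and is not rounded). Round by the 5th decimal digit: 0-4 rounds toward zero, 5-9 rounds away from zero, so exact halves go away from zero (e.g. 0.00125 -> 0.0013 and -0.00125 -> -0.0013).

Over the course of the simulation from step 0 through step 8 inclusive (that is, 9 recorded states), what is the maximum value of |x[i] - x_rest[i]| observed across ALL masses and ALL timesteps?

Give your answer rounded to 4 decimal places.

Step 0: x=[1.0000 8.0000 7.0000 14.0000] v=[0.0000 0.0000 0.0000 0.0000]
Step 1: x=[1.2400 7.6800 7.3200 13.8400] v=[2.4000 -3.2000 3.2000 -1.6000]
Step 2: x=[1.6880 7.0880 7.9152 13.5392] v=[4.4800 -5.9200 5.9520 -3.0080]
Step 3: x=[2.2845 6.3131 8.7023 13.1334] v=[5.9648 -7.7491 7.8707 -4.0576]
Step 4: x=[2.9507 5.4726 9.5711 12.6704] v=[6.6624 -8.4049 8.6875 -4.6300]
Step 5: x=[3.5998 4.6952 10.3999 12.2034] v=[6.4909 -7.7743 8.2878 -4.6697]
Step 6: x=[4.1487 4.1021 11.0726 11.7843] v=[5.4891 -5.9306 6.7273 -4.1911]
Step 7: x=[4.5298 3.7897 11.4950 11.4567] v=[3.8110 -3.1238 4.2238 -3.2758]
Step 8: x=[4.7001 3.8151 11.6076 11.2507] v=[1.7030 0.2544 1.1264 -2.0605]
Max displacement = 2.6076

Answer: 2.6076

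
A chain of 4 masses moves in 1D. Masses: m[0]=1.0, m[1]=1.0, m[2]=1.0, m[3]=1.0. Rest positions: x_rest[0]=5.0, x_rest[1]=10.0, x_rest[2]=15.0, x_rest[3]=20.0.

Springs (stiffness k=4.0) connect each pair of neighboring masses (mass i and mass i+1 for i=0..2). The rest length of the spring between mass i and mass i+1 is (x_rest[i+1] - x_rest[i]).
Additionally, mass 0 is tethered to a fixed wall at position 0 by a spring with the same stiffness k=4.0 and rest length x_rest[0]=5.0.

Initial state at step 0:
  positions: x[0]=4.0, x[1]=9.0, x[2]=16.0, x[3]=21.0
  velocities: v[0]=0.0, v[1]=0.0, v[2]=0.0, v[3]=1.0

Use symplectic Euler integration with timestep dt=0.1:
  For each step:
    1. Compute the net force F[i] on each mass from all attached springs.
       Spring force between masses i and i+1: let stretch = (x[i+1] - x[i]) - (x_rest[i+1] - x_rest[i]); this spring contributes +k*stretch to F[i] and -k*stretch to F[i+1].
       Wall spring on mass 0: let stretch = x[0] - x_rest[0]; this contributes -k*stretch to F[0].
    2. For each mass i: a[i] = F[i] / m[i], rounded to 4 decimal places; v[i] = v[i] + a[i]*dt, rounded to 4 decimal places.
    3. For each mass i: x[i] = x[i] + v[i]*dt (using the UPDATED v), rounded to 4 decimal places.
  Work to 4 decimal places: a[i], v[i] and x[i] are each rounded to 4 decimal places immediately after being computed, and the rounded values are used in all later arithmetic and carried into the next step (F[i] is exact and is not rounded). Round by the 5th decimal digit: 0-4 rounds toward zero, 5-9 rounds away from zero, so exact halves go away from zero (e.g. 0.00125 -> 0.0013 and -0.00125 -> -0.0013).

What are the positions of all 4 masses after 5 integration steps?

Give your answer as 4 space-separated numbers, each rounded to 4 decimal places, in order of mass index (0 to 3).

Step 0: x=[4.0000 9.0000 16.0000 21.0000] v=[0.0000 0.0000 0.0000 1.0000]
Step 1: x=[4.0400 9.0800 15.9200 21.1000] v=[0.4000 0.8000 -0.8000 1.0000]
Step 2: x=[4.1200 9.2320 15.7736 21.1928] v=[0.8000 1.5200 -1.4640 0.9280]
Step 3: x=[4.2397 9.4412 15.5823 21.2688] v=[1.1968 2.0918 -1.9130 0.7603]
Step 4: x=[4.3979 9.6880 15.3728 21.3174] v=[1.5815 2.4676 -2.0948 0.4857]
Step 5: x=[4.5917 9.9506 15.1737 21.3282] v=[1.9384 2.6255 -1.9909 0.1079]

Answer: 4.5917 9.9506 15.1737 21.3282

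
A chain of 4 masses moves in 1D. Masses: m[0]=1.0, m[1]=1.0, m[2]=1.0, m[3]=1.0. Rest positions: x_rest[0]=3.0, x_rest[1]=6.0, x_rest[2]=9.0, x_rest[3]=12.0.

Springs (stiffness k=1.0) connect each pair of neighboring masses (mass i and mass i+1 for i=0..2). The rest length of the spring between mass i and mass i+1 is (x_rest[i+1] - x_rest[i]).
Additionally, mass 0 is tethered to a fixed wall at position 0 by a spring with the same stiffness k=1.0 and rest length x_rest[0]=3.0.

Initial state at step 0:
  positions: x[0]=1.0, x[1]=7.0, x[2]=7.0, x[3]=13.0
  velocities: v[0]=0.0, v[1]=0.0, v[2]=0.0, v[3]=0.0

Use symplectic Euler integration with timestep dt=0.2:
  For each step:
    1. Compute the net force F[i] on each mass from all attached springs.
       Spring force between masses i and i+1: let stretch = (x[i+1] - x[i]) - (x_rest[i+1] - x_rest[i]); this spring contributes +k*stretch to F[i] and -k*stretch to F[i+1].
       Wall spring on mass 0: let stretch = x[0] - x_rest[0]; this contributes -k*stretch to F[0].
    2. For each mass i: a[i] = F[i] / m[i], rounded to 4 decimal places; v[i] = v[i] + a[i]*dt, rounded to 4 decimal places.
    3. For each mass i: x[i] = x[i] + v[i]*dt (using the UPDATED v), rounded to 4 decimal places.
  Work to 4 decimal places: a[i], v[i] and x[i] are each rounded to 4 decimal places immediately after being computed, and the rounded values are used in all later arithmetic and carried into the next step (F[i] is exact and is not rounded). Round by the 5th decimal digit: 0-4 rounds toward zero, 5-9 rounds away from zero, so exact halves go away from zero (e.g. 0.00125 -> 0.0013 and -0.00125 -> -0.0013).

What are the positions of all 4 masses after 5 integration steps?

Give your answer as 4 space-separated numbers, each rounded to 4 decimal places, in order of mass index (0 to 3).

Answer: 3.1981 4.5460 9.5507 11.6526

Derivation:
Step 0: x=[1.0000 7.0000 7.0000 13.0000] v=[0.0000 0.0000 0.0000 0.0000]
Step 1: x=[1.2000 6.7600 7.2400 12.8800] v=[1.0000 -1.2000 1.2000 -0.6000]
Step 2: x=[1.5744 6.3168 7.6864 12.6544] v=[1.8720 -2.2160 2.2320 -1.1280]
Step 3: x=[2.0755 5.7387 8.2767 12.3501] v=[2.5056 -2.8906 2.9517 -1.5216]
Step 4: x=[2.6401 5.1156 8.9285 12.0028] v=[2.8231 -3.1156 3.2588 -1.7363]
Step 5: x=[3.1981 4.5460 9.5507 11.6526] v=[2.7902 -2.8481 3.1111 -1.7512]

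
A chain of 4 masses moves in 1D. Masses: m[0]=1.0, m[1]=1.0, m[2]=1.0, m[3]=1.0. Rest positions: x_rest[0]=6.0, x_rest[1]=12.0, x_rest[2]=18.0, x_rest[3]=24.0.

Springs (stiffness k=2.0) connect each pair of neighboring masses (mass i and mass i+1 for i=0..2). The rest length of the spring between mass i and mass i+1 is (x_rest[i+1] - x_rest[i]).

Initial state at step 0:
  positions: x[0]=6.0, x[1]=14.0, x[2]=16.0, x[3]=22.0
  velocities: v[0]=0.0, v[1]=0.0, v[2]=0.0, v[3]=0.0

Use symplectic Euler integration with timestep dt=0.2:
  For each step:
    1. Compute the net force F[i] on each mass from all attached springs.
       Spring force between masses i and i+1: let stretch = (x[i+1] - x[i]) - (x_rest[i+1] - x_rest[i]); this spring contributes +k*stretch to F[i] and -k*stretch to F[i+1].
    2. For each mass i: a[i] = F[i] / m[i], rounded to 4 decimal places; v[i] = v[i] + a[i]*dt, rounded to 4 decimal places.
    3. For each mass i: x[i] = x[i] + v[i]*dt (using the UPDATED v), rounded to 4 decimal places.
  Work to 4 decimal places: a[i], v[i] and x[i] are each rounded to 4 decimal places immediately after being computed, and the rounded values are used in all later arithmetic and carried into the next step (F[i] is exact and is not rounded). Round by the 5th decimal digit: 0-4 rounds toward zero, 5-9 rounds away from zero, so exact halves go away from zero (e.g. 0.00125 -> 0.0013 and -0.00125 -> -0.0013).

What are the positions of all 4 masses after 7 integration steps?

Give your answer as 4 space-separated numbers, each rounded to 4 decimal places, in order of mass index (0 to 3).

Step 0: x=[6.0000 14.0000 16.0000 22.0000] v=[0.0000 0.0000 0.0000 0.0000]
Step 1: x=[6.1600 13.5200 16.3200 22.0000] v=[0.8000 -2.4000 1.6000 0.0000]
Step 2: x=[6.4288 12.6752 16.8704 22.0256] v=[1.3440 -4.2240 2.7520 0.1280]
Step 3: x=[6.7173 11.6663 17.4976 22.1188] v=[1.4426 -5.0445 3.1360 0.4659]
Step 4: x=[6.9217 10.7280 18.0280 22.3223] v=[1.0222 -4.6916 2.6520 1.0174]
Step 5: x=[6.9506 10.0692 18.3179 22.6622] v=[0.1447 -3.2941 1.4497 1.6997]
Step 6: x=[6.7490 9.8208 18.2955 23.1346] v=[-1.0079 -1.2421 -0.1121 2.3620]
Step 7: x=[6.3132 10.0046 17.9822 23.6999] v=[-2.1792 0.9191 -1.5663 2.8264]

Answer: 6.3132 10.0046 17.9822 23.6999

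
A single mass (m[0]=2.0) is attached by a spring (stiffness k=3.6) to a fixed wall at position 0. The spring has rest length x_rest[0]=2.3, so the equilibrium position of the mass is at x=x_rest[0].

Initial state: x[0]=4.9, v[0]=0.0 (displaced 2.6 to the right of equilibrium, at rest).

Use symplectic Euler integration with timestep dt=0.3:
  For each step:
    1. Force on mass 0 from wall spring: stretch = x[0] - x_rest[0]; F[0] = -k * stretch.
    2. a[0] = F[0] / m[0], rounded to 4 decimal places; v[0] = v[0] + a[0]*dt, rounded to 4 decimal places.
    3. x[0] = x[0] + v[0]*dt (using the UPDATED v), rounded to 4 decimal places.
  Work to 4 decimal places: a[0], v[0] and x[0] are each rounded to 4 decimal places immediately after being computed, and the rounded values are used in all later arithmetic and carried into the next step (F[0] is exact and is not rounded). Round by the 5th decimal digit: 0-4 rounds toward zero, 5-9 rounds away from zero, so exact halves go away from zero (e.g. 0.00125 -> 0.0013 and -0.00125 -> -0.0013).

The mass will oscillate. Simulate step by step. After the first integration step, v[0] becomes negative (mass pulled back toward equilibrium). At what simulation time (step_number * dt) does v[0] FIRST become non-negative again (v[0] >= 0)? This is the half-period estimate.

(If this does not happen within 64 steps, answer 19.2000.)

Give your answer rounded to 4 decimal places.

Step 0: x=[4.9000] v=[0.0000]
Step 1: x=[4.4788] v=[-1.4040]
Step 2: x=[3.7047] v=[-2.5805]
Step 3: x=[2.7030] v=[-3.3391]
Step 4: x=[1.6360] v=[-3.5567]
Step 5: x=[0.6766] v=[-3.1981]
Step 6: x=[-0.0199] v=[-2.3215]
Step 7: x=[-0.3405] v=[-1.0688]
Step 8: x=[-0.2334] v=[0.3571]
First v>=0 after going negative at step 8, time=2.4000

Answer: 2.4000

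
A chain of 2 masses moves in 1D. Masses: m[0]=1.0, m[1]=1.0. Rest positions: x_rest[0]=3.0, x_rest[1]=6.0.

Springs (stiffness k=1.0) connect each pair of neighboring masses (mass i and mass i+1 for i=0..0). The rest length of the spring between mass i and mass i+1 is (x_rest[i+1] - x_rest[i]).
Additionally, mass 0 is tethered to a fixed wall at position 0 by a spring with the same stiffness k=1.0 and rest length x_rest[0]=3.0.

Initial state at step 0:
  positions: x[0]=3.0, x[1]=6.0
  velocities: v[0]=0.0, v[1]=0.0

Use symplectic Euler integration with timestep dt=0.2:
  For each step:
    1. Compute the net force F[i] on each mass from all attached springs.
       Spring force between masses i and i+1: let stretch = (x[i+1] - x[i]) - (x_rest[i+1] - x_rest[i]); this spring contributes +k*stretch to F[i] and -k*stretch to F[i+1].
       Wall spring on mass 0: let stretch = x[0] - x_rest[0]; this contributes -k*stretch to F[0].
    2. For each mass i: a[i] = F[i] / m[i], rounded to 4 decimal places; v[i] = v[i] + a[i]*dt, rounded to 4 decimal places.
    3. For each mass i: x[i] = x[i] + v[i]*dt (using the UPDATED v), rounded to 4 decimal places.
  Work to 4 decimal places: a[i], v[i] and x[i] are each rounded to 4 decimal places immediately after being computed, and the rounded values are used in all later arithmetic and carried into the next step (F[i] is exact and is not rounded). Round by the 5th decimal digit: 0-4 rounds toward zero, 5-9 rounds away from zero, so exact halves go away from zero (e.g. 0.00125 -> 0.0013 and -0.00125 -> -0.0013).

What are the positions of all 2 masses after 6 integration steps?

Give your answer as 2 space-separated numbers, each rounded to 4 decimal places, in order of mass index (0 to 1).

Step 0: x=[3.0000 6.0000] v=[0.0000 0.0000]
Step 1: x=[3.0000 6.0000] v=[0.0000 0.0000]
Step 2: x=[3.0000 6.0000] v=[0.0000 0.0000]
Step 3: x=[3.0000 6.0000] v=[0.0000 0.0000]
Step 4: x=[3.0000 6.0000] v=[0.0000 0.0000]
Step 5: x=[3.0000 6.0000] v=[0.0000 0.0000]
Step 6: x=[3.0000 6.0000] v=[0.0000 0.0000]

Answer: 3.0000 6.0000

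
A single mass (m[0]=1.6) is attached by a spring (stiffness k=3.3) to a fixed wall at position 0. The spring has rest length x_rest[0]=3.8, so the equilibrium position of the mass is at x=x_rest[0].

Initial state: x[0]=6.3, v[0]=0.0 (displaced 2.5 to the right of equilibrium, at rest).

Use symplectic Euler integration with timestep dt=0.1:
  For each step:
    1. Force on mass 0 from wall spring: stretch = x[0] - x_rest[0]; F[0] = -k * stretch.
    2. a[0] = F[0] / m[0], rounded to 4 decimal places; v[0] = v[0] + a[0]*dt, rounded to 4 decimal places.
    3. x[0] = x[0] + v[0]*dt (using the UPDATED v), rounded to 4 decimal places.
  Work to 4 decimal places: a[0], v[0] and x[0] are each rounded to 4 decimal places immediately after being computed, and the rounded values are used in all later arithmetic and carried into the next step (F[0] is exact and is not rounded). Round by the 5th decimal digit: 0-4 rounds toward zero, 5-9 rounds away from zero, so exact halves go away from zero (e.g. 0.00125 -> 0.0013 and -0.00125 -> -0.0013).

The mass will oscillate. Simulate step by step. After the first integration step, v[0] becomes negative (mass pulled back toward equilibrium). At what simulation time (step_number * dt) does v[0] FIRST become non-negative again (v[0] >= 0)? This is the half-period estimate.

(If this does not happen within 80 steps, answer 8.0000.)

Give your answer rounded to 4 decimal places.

Step 0: x=[6.3000] v=[0.0000]
Step 1: x=[6.2484] v=[-0.5156]
Step 2: x=[6.1463] v=[-1.0206]
Step 3: x=[5.9959] v=[-1.5045]
Step 4: x=[5.8002] v=[-1.9574]
Step 5: x=[5.5632] v=[-2.3699]
Step 6: x=[5.2898] v=[-2.7336]
Step 7: x=[4.9857] v=[-3.0409]
Step 8: x=[4.6572] v=[-3.2855]
Step 9: x=[4.3110] v=[-3.4623]
Step 10: x=[3.9542] v=[-3.5677]
Step 11: x=[3.5943] v=[-3.5995]
Step 12: x=[3.2386] v=[-3.5571]
Step 13: x=[2.8945] v=[-3.4413]
Step 14: x=[2.5691] v=[-3.2545]
Step 15: x=[2.2690] v=[-3.0006]
Step 16: x=[2.0005] v=[-2.6848]
Step 17: x=[1.7691] v=[-2.3137]
Step 18: x=[1.5796] v=[-1.8948]
Step 19: x=[1.4359] v=[-1.4368]
Step 20: x=[1.3410] v=[-0.9492]
Step 21: x=[1.2968] v=[-0.4420]
Step 22: x=[1.3042] v=[0.0743]
First v>=0 after going negative at step 22, time=2.2000

Answer: 2.2000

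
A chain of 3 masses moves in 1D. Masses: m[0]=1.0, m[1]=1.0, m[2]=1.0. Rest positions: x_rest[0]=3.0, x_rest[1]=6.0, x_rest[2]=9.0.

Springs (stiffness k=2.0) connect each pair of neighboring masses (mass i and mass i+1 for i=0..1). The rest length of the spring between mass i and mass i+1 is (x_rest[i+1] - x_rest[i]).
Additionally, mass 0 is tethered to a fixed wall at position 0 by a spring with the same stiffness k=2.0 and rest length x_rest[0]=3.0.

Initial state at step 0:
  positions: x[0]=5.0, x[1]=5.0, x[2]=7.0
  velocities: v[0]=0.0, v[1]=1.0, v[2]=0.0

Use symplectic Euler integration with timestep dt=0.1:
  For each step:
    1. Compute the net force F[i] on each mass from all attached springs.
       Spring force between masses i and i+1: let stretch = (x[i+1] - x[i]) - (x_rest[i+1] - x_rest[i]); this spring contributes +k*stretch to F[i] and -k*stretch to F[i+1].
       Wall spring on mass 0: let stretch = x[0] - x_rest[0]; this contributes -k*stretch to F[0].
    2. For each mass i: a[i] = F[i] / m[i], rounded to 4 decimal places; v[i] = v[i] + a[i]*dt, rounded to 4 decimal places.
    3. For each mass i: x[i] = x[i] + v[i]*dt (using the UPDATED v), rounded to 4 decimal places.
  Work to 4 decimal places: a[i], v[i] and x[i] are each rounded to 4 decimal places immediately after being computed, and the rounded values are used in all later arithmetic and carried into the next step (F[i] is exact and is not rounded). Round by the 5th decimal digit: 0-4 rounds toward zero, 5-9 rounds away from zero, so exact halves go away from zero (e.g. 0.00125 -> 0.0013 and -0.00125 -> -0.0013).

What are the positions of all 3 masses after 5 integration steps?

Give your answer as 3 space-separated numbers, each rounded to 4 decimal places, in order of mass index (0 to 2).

Answer: 3.6977 5.9193 7.3496

Derivation:
Step 0: x=[5.0000 5.0000 7.0000] v=[0.0000 1.0000 0.0000]
Step 1: x=[4.9000 5.1400 7.0200] v=[-1.0000 1.4000 0.2000]
Step 2: x=[4.7068 5.3128 7.0624] v=[-1.9320 1.7280 0.4240]
Step 3: x=[4.4316 5.5085 7.1298] v=[-2.7522 1.9567 0.6741]
Step 4: x=[4.0893 5.7151 7.2248] v=[-3.4231 2.0656 0.9498]
Step 5: x=[3.6977 5.9193 7.3496] v=[-3.9158 2.0424 1.2479]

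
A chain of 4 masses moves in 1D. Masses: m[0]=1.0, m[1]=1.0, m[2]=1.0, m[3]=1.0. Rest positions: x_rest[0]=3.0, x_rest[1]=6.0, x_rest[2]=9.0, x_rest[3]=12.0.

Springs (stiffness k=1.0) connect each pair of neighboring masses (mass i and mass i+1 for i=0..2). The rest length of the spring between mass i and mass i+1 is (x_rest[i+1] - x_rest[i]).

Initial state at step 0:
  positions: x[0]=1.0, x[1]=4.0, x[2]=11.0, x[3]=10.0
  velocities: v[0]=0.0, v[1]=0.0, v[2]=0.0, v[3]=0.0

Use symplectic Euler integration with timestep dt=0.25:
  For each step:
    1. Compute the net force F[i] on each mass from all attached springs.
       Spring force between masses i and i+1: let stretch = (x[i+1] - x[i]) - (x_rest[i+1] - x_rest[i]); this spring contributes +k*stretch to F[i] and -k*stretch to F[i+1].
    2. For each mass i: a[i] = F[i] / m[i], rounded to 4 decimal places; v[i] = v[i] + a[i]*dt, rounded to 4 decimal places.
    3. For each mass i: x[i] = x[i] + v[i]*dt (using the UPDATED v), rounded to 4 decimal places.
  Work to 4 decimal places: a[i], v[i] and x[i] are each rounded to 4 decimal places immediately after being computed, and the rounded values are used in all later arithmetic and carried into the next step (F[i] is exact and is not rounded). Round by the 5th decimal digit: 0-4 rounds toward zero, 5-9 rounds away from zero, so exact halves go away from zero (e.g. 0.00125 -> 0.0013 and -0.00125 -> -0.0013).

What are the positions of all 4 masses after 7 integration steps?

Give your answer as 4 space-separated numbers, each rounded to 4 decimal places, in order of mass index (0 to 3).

Step 0: x=[1.0000 4.0000 11.0000 10.0000] v=[0.0000 0.0000 0.0000 0.0000]
Step 1: x=[1.0000 4.2500 10.5000 10.2500] v=[0.0000 1.0000 -2.0000 1.0000]
Step 2: x=[1.0156 4.6875 9.5938 10.7031] v=[0.0625 1.7500 -3.6250 1.8125]
Step 3: x=[1.0732 5.2022 8.4502 11.2744] v=[0.2305 2.0586 -4.5743 2.2852]
Step 4: x=[1.2014 5.6618 7.2801 11.8567] v=[0.5128 1.8384 -4.6803 2.3292]
Step 5: x=[1.4209 5.9438 6.2949 12.3405] v=[0.8779 1.1279 -3.9407 1.9351]
Step 6: x=[1.7356 5.9651 5.6656 12.6339] v=[1.2586 0.0850 -2.5171 1.1737]
Step 7: x=[2.1271 5.7033 5.4906 12.6793] v=[1.5660 -1.0473 -0.7002 0.1816]

Answer: 2.1271 5.7033 5.4906 12.6793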